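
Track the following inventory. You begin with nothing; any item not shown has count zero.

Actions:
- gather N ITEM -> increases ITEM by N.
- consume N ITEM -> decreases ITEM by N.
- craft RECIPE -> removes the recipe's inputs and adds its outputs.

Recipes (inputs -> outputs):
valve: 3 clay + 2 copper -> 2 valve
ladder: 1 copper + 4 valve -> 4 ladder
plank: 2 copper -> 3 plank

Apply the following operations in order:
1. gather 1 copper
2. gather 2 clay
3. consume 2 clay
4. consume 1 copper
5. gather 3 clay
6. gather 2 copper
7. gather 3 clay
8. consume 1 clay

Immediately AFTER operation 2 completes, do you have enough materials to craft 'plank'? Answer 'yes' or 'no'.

Answer: no

Derivation:
After 1 (gather 1 copper): copper=1
After 2 (gather 2 clay): clay=2 copper=1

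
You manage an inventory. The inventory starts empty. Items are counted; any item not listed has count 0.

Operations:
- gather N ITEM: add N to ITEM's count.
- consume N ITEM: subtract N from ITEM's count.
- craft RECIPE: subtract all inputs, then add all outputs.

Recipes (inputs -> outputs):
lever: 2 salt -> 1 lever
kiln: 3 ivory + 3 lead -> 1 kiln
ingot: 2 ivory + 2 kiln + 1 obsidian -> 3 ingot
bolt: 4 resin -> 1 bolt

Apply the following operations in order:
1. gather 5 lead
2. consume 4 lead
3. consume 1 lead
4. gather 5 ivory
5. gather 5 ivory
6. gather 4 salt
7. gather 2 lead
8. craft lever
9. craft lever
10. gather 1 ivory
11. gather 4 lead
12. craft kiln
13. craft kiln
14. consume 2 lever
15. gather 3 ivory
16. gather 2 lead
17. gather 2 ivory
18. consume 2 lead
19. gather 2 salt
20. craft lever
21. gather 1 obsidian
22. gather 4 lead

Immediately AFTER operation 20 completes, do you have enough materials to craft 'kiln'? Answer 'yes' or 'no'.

After 1 (gather 5 lead): lead=5
After 2 (consume 4 lead): lead=1
After 3 (consume 1 lead): (empty)
After 4 (gather 5 ivory): ivory=5
After 5 (gather 5 ivory): ivory=10
After 6 (gather 4 salt): ivory=10 salt=4
After 7 (gather 2 lead): ivory=10 lead=2 salt=4
After 8 (craft lever): ivory=10 lead=2 lever=1 salt=2
After 9 (craft lever): ivory=10 lead=2 lever=2
After 10 (gather 1 ivory): ivory=11 lead=2 lever=2
After 11 (gather 4 lead): ivory=11 lead=6 lever=2
After 12 (craft kiln): ivory=8 kiln=1 lead=3 lever=2
After 13 (craft kiln): ivory=5 kiln=2 lever=2
After 14 (consume 2 lever): ivory=5 kiln=2
After 15 (gather 3 ivory): ivory=8 kiln=2
After 16 (gather 2 lead): ivory=8 kiln=2 lead=2
After 17 (gather 2 ivory): ivory=10 kiln=2 lead=2
After 18 (consume 2 lead): ivory=10 kiln=2
After 19 (gather 2 salt): ivory=10 kiln=2 salt=2
After 20 (craft lever): ivory=10 kiln=2 lever=1

Answer: no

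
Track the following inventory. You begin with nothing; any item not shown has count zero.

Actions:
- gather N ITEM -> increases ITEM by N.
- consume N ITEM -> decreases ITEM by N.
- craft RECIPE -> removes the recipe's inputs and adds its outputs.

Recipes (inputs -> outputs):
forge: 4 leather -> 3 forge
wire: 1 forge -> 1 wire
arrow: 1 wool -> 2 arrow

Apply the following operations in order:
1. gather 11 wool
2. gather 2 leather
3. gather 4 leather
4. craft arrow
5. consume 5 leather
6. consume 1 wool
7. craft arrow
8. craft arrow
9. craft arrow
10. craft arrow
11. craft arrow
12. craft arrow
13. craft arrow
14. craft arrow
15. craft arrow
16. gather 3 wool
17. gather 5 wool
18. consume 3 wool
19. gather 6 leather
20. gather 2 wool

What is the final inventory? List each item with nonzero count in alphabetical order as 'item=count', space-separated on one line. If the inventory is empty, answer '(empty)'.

After 1 (gather 11 wool): wool=11
After 2 (gather 2 leather): leather=2 wool=11
After 3 (gather 4 leather): leather=6 wool=11
After 4 (craft arrow): arrow=2 leather=6 wool=10
After 5 (consume 5 leather): arrow=2 leather=1 wool=10
After 6 (consume 1 wool): arrow=2 leather=1 wool=9
After 7 (craft arrow): arrow=4 leather=1 wool=8
After 8 (craft arrow): arrow=6 leather=1 wool=7
After 9 (craft arrow): arrow=8 leather=1 wool=6
After 10 (craft arrow): arrow=10 leather=1 wool=5
After 11 (craft arrow): arrow=12 leather=1 wool=4
After 12 (craft arrow): arrow=14 leather=1 wool=3
After 13 (craft arrow): arrow=16 leather=1 wool=2
After 14 (craft arrow): arrow=18 leather=1 wool=1
After 15 (craft arrow): arrow=20 leather=1
After 16 (gather 3 wool): arrow=20 leather=1 wool=3
After 17 (gather 5 wool): arrow=20 leather=1 wool=8
After 18 (consume 3 wool): arrow=20 leather=1 wool=5
After 19 (gather 6 leather): arrow=20 leather=7 wool=5
After 20 (gather 2 wool): arrow=20 leather=7 wool=7

Answer: arrow=20 leather=7 wool=7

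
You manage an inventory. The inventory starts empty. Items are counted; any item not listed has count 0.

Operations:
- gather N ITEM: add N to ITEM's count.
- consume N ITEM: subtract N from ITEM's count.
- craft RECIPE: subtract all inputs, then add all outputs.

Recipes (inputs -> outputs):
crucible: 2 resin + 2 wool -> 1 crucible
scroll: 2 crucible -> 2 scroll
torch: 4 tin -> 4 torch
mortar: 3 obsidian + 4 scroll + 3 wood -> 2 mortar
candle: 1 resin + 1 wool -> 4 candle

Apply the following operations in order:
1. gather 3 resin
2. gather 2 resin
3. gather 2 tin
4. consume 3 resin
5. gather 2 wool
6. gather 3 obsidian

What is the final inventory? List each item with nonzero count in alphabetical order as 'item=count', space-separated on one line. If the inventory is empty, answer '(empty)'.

Answer: obsidian=3 resin=2 tin=2 wool=2

Derivation:
After 1 (gather 3 resin): resin=3
After 2 (gather 2 resin): resin=5
After 3 (gather 2 tin): resin=5 tin=2
After 4 (consume 3 resin): resin=2 tin=2
After 5 (gather 2 wool): resin=2 tin=2 wool=2
After 6 (gather 3 obsidian): obsidian=3 resin=2 tin=2 wool=2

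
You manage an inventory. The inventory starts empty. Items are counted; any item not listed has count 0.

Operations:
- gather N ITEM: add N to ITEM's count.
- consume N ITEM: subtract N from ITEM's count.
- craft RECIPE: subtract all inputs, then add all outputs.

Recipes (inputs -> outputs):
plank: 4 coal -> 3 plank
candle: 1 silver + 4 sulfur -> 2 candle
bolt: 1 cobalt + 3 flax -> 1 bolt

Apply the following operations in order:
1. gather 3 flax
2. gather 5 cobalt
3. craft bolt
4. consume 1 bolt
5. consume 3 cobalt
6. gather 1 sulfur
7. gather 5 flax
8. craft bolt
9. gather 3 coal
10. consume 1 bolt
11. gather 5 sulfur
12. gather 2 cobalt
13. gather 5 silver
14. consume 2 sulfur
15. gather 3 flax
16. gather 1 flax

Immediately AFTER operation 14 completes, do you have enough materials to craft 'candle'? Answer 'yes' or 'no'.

After 1 (gather 3 flax): flax=3
After 2 (gather 5 cobalt): cobalt=5 flax=3
After 3 (craft bolt): bolt=1 cobalt=4
After 4 (consume 1 bolt): cobalt=4
After 5 (consume 3 cobalt): cobalt=1
After 6 (gather 1 sulfur): cobalt=1 sulfur=1
After 7 (gather 5 flax): cobalt=1 flax=5 sulfur=1
After 8 (craft bolt): bolt=1 flax=2 sulfur=1
After 9 (gather 3 coal): bolt=1 coal=3 flax=2 sulfur=1
After 10 (consume 1 bolt): coal=3 flax=2 sulfur=1
After 11 (gather 5 sulfur): coal=3 flax=2 sulfur=6
After 12 (gather 2 cobalt): coal=3 cobalt=2 flax=2 sulfur=6
After 13 (gather 5 silver): coal=3 cobalt=2 flax=2 silver=5 sulfur=6
After 14 (consume 2 sulfur): coal=3 cobalt=2 flax=2 silver=5 sulfur=4

Answer: yes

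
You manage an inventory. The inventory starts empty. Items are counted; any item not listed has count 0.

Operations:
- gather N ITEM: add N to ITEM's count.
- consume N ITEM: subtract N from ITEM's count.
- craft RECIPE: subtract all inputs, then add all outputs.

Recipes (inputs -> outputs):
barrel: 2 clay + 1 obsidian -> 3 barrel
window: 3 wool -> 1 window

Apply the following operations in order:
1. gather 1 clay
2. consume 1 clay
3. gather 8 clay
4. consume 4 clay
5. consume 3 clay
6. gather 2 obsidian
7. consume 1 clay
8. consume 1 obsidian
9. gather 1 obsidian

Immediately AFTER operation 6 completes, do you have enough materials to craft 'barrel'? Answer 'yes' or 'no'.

After 1 (gather 1 clay): clay=1
After 2 (consume 1 clay): (empty)
After 3 (gather 8 clay): clay=8
After 4 (consume 4 clay): clay=4
After 5 (consume 3 clay): clay=1
After 6 (gather 2 obsidian): clay=1 obsidian=2

Answer: no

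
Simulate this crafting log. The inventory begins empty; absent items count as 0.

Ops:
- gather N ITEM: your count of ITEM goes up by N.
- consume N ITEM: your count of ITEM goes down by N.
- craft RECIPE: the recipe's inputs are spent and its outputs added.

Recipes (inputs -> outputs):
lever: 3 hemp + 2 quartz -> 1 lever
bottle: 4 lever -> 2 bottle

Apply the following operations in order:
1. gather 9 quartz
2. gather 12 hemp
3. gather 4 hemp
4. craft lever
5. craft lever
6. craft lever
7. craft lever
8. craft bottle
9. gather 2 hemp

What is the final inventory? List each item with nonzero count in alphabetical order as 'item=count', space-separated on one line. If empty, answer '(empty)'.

Answer: bottle=2 hemp=6 quartz=1

Derivation:
After 1 (gather 9 quartz): quartz=9
After 2 (gather 12 hemp): hemp=12 quartz=9
After 3 (gather 4 hemp): hemp=16 quartz=9
After 4 (craft lever): hemp=13 lever=1 quartz=7
After 5 (craft lever): hemp=10 lever=2 quartz=5
After 6 (craft lever): hemp=7 lever=3 quartz=3
After 7 (craft lever): hemp=4 lever=4 quartz=1
After 8 (craft bottle): bottle=2 hemp=4 quartz=1
After 9 (gather 2 hemp): bottle=2 hemp=6 quartz=1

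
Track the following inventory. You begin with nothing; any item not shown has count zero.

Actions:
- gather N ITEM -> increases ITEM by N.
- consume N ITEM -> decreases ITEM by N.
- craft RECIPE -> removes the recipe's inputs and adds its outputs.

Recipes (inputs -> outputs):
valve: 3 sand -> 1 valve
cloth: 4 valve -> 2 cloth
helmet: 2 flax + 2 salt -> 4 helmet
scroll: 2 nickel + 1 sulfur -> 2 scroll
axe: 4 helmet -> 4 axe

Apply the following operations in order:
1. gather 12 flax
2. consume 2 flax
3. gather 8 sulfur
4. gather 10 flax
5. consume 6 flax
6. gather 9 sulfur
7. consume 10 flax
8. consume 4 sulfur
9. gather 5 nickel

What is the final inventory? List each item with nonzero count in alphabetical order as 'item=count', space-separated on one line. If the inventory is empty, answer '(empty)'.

Answer: flax=4 nickel=5 sulfur=13

Derivation:
After 1 (gather 12 flax): flax=12
After 2 (consume 2 flax): flax=10
After 3 (gather 8 sulfur): flax=10 sulfur=8
After 4 (gather 10 flax): flax=20 sulfur=8
After 5 (consume 6 flax): flax=14 sulfur=8
After 6 (gather 9 sulfur): flax=14 sulfur=17
After 7 (consume 10 flax): flax=4 sulfur=17
After 8 (consume 4 sulfur): flax=4 sulfur=13
After 9 (gather 5 nickel): flax=4 nickel=5 sulfur=13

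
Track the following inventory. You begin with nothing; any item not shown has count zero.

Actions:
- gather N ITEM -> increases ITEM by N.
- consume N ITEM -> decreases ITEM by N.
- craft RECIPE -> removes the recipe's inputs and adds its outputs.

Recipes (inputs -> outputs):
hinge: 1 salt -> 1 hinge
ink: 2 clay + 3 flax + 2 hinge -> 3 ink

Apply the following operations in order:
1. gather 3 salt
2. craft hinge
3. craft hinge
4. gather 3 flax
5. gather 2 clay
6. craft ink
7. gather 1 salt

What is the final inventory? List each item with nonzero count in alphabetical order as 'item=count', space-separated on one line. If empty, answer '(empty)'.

After 1 (gather 3 salt): salt=3
After 2 (craft hinge): hinge=1 salt=2
After 3 (craft hinge): hinge=2 salt=1
After 4 (gather 3 flax): flax=3 hinge=2 salt=1
After 5 (gather 2 clay): clay=2 flax=3 hinge=2 salt=1
After 6 (craft ink): ink=3 salt=1
After 7 (gather 1 salt): ink=3 salt=2

Answer: ink=3 salt=2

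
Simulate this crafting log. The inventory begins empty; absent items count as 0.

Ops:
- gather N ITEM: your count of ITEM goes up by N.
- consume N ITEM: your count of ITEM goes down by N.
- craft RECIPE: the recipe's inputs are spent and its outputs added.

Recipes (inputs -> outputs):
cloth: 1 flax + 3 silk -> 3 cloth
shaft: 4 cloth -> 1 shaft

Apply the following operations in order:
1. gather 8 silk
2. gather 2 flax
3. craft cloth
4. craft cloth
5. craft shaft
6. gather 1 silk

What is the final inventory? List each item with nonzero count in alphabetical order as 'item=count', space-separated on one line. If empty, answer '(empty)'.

After 1 (gather 8 silk): silk=8
After 2 (gather 2 flax): flax=2 silk=8
After 3 (craft cloth): cloth=3 flax=1 silk=5
After 4 (craft cloth): cloth=6 silk=2
After 5 (craft shaft): cloth=2 shaft=1 silk=2
After 6 (gather 1 silk): cloth=2 shaft=1 silk=3

Answer: cloth=2 shaft=1 silk=3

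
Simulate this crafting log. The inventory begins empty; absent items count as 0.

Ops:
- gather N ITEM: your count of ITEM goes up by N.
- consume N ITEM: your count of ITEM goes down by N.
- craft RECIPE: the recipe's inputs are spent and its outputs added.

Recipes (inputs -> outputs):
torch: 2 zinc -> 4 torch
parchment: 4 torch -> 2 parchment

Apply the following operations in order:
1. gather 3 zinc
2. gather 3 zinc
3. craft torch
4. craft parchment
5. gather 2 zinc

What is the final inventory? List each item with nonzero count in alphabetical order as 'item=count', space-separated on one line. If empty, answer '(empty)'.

Answer: parchment=2 zinc=6

Derivation:
After 1 (gather 3 zinc): zinc=3
After 2 (gather 3 zinc): zinc=6
After 3 (craft torch): torch=4 zinc=4
After 4 (craft parchment): parchment=2 zinc=4
After 5 (gather 2 zinc): parchment=2 zinc=6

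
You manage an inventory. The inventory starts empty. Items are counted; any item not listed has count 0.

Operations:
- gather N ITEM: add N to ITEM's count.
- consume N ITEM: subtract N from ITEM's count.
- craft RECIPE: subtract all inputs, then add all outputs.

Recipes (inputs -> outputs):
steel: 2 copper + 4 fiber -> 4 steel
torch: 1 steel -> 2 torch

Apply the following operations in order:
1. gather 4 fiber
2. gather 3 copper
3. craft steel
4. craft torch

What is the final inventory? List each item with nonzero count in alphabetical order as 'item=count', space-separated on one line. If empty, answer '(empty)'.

Answer: copper=1 steel=3 torch=2

Derivation:
After 1 (gather 4 fiber): fiber=4
After 2 (gather 3 copper): copper=3 fiber=4
After 3 (craft steel): copper=1 steel=4
After 4 (craft torch): copper=1 steel=3 torch=2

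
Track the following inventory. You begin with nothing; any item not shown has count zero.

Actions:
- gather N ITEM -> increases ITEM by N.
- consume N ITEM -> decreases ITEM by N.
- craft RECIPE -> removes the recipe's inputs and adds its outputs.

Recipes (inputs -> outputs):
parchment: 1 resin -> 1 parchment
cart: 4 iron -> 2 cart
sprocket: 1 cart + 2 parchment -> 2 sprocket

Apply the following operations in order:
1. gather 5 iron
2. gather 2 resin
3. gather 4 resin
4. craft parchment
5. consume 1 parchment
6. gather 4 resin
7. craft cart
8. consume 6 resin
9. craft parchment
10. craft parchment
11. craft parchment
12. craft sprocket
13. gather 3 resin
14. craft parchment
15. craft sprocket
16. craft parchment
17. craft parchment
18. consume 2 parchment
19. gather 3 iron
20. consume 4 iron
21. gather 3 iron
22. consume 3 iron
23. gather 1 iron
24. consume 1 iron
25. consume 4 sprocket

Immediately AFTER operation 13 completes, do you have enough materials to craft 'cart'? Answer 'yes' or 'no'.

Answer: no

Derivation:
After 1 (gather 5 iron): iron=5
After 2 (gather 2 resin): iron=5 resin=2
After 3 (gather 4 resin): iron=5 resin=6
After 4 (craft parchment): iron=5 parchment=1 resin=5
After 5 (consume 1 parchment): iron=5 resin=5
After 6 (gather 4 resin): iron=5 resin=9
After 7 (craft cart): cart=2 iron=1 resin=9
After 8 (consume 6 resin): cart=2 iron=1 resin=3
After 9 (craft parchment): cart=2 iron=1 parchment=1 resin=2
After 10 (craft parchment): cart=2 iron=1 parchment=2 resin=1
After 11 (craft parchment): cart=2 iron=1 parchment=3
After 12 (craft sprocket): cart=1 iron=1 parchment=1 sprocket=2
After 13 (gather 3 resin): cart=1 iron=1 parchment=1 resin=3 sprocket=2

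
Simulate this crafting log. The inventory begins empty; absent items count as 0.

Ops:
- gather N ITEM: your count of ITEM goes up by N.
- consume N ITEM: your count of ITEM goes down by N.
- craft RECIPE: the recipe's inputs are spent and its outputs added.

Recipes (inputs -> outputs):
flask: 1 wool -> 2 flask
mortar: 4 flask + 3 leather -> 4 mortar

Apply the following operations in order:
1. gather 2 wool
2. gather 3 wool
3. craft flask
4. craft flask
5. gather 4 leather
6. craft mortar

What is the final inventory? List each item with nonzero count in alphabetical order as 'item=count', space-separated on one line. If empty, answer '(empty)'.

After 1 (gather 2 wool): wool=2
After 2 (gather 3 wool): wool=5
After 3 (craft flask): flask=2 wool=4
After 4 (craft flask): flask=4 wool=3
After 5 (gather 4 leather): flask=4 leather=4 wool=3
After 6 (craft mortar): leather=1 mortar=4 wool=3

Answer: leather=1 mortar=4 wool=3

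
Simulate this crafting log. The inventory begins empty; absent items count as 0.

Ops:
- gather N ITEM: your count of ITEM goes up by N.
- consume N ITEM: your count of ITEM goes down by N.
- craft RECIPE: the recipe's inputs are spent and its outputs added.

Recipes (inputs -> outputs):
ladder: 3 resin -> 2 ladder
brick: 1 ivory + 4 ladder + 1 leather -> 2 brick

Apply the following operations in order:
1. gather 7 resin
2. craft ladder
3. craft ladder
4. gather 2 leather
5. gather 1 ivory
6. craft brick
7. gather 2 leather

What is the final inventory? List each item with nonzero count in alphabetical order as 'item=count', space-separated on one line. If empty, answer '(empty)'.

After 1 (gather 7 resin): resin=7
After 2 (craft ladder): ladder=2 resin=4
After 3 (craft ladder): ladder=4 resin=1
After 4 (gather 2 leather): ladder=4 leather=2 resin=1
After 5 (gather 1 ivory): ivory=1 ladder=4 leather=2 resin=1
After 6 (craft brick): brick=2 leather=1 resin=1
After 7 (gather 2 leather): brick=2 leather=3 resin=1

Answer: brick=2 leather=3 resin=1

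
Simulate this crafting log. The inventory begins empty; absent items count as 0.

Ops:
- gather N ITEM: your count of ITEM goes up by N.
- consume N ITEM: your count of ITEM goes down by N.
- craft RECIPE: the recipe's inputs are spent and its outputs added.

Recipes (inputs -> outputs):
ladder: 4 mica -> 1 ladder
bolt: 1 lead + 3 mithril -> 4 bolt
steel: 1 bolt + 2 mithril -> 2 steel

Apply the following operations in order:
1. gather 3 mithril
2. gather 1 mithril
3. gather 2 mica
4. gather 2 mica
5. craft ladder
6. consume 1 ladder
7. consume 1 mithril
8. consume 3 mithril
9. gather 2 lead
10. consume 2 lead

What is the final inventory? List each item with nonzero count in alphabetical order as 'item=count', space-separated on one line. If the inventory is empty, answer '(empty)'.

Answer: (empty)

Derivation:
After 1 (gather 3 mithril): mithril=3
After 2 (gather 1 mithril): mithril=4
After 3 (gather 2 mica): mica=2 mithril=4
After 4 (gather 2 mica): mica=4 mithril=4
After 5 (craft ladder): ladder=1 mithril=4
After 6 (consume 1 ladder): mithril=4
After 7 (consume 1 mithril): mithril=3
After 8 (consume 3 mithril): (empty)
After 9 (gather 2 lead): lead=2
After 10 (consume 2 lead): (empty)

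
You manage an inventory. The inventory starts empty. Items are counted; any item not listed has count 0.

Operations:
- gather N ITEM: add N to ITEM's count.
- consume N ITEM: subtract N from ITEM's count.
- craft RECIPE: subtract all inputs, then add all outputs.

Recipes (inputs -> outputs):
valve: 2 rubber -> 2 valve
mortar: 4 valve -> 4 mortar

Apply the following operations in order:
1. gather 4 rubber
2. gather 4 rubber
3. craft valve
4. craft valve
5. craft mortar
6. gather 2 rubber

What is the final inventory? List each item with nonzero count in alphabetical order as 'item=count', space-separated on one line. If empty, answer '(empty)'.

Answer: mortar=4 rubber=6

Derivation:
After 1 (gather 4 rubber): rubber=4
After 2 (gather 4 rubber): rubber=8
After 3 (craft valve): rubber=6 valve=2
After 4 (craft valve): rubber=4 valve=4
After 5 (craft mortar): mortar=4 rubber=4
After 6 (gather 2 rubber): mortar=4 rubber=6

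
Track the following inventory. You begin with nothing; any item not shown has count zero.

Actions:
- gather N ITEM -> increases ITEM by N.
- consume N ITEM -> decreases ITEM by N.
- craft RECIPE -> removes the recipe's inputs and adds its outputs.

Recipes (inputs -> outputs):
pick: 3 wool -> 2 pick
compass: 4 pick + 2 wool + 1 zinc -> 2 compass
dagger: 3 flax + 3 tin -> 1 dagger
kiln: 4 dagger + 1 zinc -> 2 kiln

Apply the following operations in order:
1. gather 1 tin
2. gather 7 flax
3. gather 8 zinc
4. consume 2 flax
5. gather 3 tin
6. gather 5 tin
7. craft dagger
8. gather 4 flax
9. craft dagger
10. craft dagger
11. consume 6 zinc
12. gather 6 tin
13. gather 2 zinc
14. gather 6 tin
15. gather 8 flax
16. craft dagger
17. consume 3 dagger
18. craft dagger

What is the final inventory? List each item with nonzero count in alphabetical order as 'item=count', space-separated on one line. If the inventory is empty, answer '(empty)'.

Answer: dagger=2 flax=2 tin=6 zinc=4

Derivation:
After 1 (gather 1 tin): tin=1
After 2 (gather 7 flax): flax=7 tin=1
After 3 (gather 8 zinc): flax=7 tin=1 zinc=8
After 4 (consume 2 flax): flax=5 tin=1 zinc=8
After 5 (gather 3 tin): flax=5 tin=4 zinc=8
After 6 (gather 5 tin): flax=5 tin=9 zinc=8
After 7 (craft dagger): dagger=1 flax=2 tin=6 zinc=8
After 8 (gather 4 flax): dagger=1 flax=6 tin=6 zinc=8
After 9 (craft dagger): dagger=2 flax=3 tin=3 zinc=8
After 10 (craft dagger): dagger=3 zinc=8
After 11 (consume 6 zinc): dagger=3 zinc=2
After 12 (gather 6 tin): dagger=3 tin=6 zinc=2
After 13 (gather 2 zinc): dagger=3 tin=6 zinc=4
After 14 (gather 6 tin): dagger=3 tin=12 zinc=4
After 15 (gather 8 flax): dagger=3 flax=8 tin=12 zinc=4
After 16 (craft dagger): dagger=4 flax=5 tin=9 zinc=4
After 17 (consume 3 dagger): dagger=1 flax=5 tin=9 zinc=4
After 18 (craft dagger): dagger=2 flax=2 tin=6 zinc=4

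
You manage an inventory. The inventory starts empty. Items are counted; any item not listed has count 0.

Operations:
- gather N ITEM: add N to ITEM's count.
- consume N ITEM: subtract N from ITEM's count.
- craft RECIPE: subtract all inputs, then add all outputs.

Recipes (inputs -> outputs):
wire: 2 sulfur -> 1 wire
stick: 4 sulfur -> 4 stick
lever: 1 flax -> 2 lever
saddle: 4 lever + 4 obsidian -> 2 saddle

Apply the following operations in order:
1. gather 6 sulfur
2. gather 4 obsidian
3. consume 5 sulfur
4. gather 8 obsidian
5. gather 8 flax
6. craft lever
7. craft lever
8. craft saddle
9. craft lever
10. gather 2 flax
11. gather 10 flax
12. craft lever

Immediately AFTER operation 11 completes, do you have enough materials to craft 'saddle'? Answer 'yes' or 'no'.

Answer: no

Derivation:
After 1 (gather 6 sulfur): sulfur=6
After 2 (gather 4 obsidian): obsidian=4 sulfur=6
After 3 (consume 5 sulfur): obsidian=4 sulfur=1
After 4 (gather 8 obsidian): obsidian=12 sulfur=1
After 5 (gather 8 flax): flax=8 obsidian=12 sulfur=1
After 6 (craft lever): flax=7 lever=2 obsidian=12 sulfur=1
After 7 (craft lever): flax=6 lever=4 obsidian=12 sulfur=1
After 8 (craft saddle): flax=6 obsidian=8 saddle=2 sulfur=1
After 9 (craft lever): flax=5 lever=2 obsidian=8 saddle=2 sulfur=1
After 10 (gather 2 flax): flax=7 lever=2 obsidian=8 saddle=2 sulfur=1
After 11 (gather 10 flax): flax=17 lever=2 obsidian=8 saddle=2 sulfur=1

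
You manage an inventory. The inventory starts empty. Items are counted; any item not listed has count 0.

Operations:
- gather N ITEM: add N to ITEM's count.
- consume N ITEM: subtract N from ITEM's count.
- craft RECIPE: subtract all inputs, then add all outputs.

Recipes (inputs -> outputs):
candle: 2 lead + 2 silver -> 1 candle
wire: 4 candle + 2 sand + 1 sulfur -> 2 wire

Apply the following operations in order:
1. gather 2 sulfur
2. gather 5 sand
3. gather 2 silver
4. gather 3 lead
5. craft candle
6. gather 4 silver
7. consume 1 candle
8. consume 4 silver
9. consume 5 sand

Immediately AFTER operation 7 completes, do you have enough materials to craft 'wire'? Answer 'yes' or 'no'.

After 1 (gather 2 sulfur): sulfur=2
After 2 (gather 5 sand): sand=5 sulfur=2
After 3 (gather 2 silver): sand=5 silver=2 sulfur=2
After 4 (gather 3 lead): lead=3 sand=5 silver=2 sulfur=2
After 5 (craft candle): candle=1 lead=1 sand=5 sulfur=2
After 6 (gather 4 silver): candle=1 lead=1 sand=5 silver=4 sulfur=2
After 7 (consume 1 candle): lead=1 sand=5 silver=4 sulfur=2

Answer: no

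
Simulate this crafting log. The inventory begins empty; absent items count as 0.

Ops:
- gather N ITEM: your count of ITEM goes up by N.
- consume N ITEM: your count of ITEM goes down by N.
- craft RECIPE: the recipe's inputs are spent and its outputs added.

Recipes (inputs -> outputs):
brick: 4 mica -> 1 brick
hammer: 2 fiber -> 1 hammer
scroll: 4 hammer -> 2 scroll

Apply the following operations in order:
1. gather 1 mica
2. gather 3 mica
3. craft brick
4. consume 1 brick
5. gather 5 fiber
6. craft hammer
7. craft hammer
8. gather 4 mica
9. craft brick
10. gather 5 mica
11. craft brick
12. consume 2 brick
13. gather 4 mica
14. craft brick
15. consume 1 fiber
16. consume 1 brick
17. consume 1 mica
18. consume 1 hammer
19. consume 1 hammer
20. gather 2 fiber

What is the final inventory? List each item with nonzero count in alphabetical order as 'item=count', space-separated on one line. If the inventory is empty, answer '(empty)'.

Answer: fiber=2

Derivation:
After 1 (gather 1 mica): mica=1
After 2 (gather 3 mica): mica=4
After 3 (craft brick): brick=1
After 4 (consume 1 brick): (empty)
After 5 (gather 5 fiber): fiber=5
After 6 (craft hammer): fiber=3 hammer=1
After 7 (craft hammer): fiber=1 hammer=2
After 8 (gather 4 mica): fiber=1 hammer=2 mica=4
After 9 (craft brick): brick=1 fiber=1 hammer=2
After 10 (gather 5 mica): brick=1 fiber=1 hammer=2 mica=5
After 11 (craft brick): brick=2 fiber=1 hammer=2 mica=1
After 12 (consume 2 brick): fiber=1 hammer=2 mica=1
After 13 (gather 4 mica): fiber=1 hammer=2 mica=5
After 14 (craft brick): brick=1 fiber=1 hammer=2 mica=1
After 15 (consume 1 fiber): brick=1 hammer=2 mica=1
After 16 (consume 1 brick): hammer=2 mica=1
After 17 (consume 1 mica): hammer=2
After 18 (consume 1 hammer): hammer=1
After 19 (consume 1 hammer): (empty)
After 20 (gather 2 fiber): fiber=2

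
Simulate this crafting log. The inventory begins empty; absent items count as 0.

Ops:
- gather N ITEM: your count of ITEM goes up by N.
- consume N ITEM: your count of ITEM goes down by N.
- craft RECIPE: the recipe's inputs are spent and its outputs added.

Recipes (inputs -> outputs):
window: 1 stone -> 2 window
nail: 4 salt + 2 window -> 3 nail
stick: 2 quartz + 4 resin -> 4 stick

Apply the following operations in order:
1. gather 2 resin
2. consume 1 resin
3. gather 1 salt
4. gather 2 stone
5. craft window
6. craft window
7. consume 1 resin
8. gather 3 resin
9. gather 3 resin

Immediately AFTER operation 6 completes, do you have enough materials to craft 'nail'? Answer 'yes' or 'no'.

After 1 (gather 2 resin): resin=2
After 2 (consume 1 resin): resin=1
After 3 (gather 1 salt): resin=1 salt=1
After 4 (gather 2 stone): resin=1 salt=1 stone=2
After 5 (craft window): resin=1 salt=1 stone=1 window=2
After 6 (craft window): resin=1 salt=1 window=4

Answer: no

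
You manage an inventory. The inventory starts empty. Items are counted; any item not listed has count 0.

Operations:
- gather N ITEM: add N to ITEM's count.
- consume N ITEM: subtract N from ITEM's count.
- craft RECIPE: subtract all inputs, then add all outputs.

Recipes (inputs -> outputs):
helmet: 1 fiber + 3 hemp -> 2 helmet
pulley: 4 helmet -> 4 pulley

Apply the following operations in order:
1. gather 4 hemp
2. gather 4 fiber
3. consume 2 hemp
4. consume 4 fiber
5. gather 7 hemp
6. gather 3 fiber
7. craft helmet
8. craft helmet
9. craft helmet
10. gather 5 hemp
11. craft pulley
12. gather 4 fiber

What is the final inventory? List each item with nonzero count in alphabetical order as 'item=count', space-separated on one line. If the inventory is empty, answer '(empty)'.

Answer: fiber=4 helmet=2 hemp=5 pulley=4

Derivation:
After 1 (gather 4 hemp): hemp=4
After 2 (gather 4 fiber): fiber=4 hemp=4
After 3 (consume 2 hemp): fiber=4 hemp=2
After 4 (consume 4 fiber): hemp=2
After 5 (gather 7 hemp): hemp=9
After 6 (gather 3 fiber): fiber=3 hemp=9
After 7 (craft helmet): fiber=2 helmet=2 hemp=6
After 8 (craft helmet): fiber=1 helmet=4 hemp=3
After 9 (craft helmet): helmet=6
After 10 (gather 5 hemp): helmet=6 hemp=5
After 11 (craft pulley): helmet=2 hemp=5 pulley=4
After 12 (gather 4 fiber): fiber=4 helmet=2 hemp=5 pulley=4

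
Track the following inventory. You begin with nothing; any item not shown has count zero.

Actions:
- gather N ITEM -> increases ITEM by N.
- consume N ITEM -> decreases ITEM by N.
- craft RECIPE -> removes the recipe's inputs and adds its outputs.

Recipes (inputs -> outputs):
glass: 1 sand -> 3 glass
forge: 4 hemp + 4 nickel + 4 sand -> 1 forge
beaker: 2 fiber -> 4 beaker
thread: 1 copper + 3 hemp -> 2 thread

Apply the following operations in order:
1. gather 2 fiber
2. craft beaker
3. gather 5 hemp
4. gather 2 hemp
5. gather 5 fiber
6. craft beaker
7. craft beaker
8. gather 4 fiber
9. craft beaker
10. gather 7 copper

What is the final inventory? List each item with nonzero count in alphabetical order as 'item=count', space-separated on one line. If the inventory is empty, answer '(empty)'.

Answer: beaker=16 copper=7 fiber=3 hemp=7

Derivation:
After 1 (gather 2 fiber): fiber=2
After 2 (craft beaker): beaker=4
After 3 (gather 5 hemp): beaker=4 hemp=5
After 4 (gather 2 hemp): beaker=4 hemp=7
After 5 (gather 5 fiber): beaker=4 fiber=5 hemp=7
After 6 (craft beaker): beaker=8 fiber=3 hemp=7
After 7 (craft beaker): beaker=12 fiber=1 hemp=7
After 8 (gather 4 fiber): beaker=12 fiber=5 hemp=7
After 9 (craft beaker): beaker=16 fiber=3 hemp=7
After 10 (gather 7 copper): beaker=16 copper=7 fiber=3 hemp=7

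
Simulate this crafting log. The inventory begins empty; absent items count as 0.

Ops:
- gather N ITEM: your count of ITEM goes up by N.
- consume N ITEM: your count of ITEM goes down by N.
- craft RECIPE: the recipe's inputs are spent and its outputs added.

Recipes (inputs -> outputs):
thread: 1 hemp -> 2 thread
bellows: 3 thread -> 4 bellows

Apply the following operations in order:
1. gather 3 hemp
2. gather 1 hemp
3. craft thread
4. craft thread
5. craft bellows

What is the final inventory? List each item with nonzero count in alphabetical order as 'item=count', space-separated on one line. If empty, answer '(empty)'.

Answer: bellows=4 hemp=2 thread=1

Derivation:
After 1 (gather 3 hemp): hemp=3
After 2 (gather 1 hemp): hemp=4
After 3 (craft thread): hemp=3 thread=2
After 4 (craft thread): hemp=2 thread=4
After 5 (craft bellows): bellows=4 hemp=2 thread=1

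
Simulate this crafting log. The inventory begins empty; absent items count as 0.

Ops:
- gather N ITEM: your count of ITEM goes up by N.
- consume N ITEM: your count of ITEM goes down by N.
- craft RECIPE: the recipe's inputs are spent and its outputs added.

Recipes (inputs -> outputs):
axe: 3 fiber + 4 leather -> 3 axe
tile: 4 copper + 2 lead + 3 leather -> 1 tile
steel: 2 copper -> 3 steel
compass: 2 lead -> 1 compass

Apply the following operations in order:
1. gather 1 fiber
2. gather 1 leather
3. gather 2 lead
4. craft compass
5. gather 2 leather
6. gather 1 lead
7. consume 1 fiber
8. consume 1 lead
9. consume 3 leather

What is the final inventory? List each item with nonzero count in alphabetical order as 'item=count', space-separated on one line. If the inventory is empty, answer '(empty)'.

Answer: compass=1

Derivation:
After 1 (gather 1 fiber): fiber=1
After 2 (gather 1 leather): fiber=1 leather=1
After 3 (gather 2 lead): fiber=1 lead=2 leather=1
After 4 (craft compass): compass=1 fiber=1 leather=1
After 5 (gather 2 leather): compass=1 fiber=1 leather=3
After 6 (gather 1 lead): compass=1 fiber=1 lead=1 leather=3
After 7 (consume 1 fiber): compass=1 lead=1 leather=3
After 8 (consume 1 lead): compass=1 leather=3
After 9 (consume 3 leather): compass=1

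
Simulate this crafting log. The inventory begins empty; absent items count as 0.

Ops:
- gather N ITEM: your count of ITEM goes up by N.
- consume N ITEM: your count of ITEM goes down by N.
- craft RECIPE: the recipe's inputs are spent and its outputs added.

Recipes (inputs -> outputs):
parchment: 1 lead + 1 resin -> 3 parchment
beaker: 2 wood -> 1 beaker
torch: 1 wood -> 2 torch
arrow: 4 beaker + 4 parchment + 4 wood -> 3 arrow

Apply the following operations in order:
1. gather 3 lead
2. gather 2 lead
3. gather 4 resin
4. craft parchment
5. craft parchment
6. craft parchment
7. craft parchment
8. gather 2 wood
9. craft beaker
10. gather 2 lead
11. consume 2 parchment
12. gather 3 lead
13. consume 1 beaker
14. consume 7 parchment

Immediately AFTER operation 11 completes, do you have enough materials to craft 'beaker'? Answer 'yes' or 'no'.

After 1 (gather 3 lead): lead=3
After 2 (gather 2 lead): lead=5
After 3 (gather 4 resin): lead=5 resin=4
After 4 (craft parchment): lead=4 parchment=3 resin=3
After 5 (craft parchment): lead=3 parchment=6 resin=2
After 6 (craft parchment): lead=2 parchment=9 resin=1
After 7 (craft parchment): lead=1 parchment=12
After 8 (gather 2 wood): lead=1 parchment=12 wood=2
After 9 (craft beaker): beaker=1 lead=1 parchment=12
After 10 (gather 2 lead): beaker=1 lead=3 parchment=12
After 11 (consume 2 parchment): beaker=1 lead=3 parchment=10

Answer: no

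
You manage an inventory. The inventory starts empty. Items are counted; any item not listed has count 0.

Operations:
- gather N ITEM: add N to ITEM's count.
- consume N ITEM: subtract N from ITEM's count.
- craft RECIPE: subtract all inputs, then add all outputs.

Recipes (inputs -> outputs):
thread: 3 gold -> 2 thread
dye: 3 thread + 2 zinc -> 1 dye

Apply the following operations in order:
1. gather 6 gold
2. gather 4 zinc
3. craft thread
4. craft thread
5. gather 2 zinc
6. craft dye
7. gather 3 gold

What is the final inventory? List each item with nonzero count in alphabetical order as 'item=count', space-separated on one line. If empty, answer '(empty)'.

Answer: dye=1 gold=3 thread=1 zinc=4

Derivation:
After 1 (gather 6 gold): gold=6
After 2 (gather 4 zinc): gold=6 zinc=4
After 3 (craft thread): gold=3 thread=2 zinc=4
After 4 (craft thread): thread=4 zinc=4
After 5 (gather 2 zinc): thread=4 zinc=6
After 6 (craft dye): dye=1 thread=1 zinc=4
After 7 (gather 3 gold): dye=1 gold=3 thread=1 zinc=4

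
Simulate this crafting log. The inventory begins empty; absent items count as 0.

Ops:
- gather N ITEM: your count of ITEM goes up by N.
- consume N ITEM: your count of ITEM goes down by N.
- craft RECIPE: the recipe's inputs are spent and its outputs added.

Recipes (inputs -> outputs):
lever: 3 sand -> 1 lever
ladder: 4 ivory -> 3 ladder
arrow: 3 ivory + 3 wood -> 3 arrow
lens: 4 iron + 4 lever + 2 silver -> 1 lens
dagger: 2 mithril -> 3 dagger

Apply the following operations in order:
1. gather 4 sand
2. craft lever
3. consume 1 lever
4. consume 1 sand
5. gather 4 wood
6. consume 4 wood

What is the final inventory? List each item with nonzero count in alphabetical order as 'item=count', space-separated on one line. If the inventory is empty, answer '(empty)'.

Answer: (empty)

Derivation:
After 1 (gather 4 sand): sand=4
After 2 (craft lever): lever=1 sand=1
After 3 (consume 1 lever): sand=1
After 4 (consume 1 sand): (empty)
After 5 (gather 4 wood): wood=4
After 6 (consume 4 wood): (empty)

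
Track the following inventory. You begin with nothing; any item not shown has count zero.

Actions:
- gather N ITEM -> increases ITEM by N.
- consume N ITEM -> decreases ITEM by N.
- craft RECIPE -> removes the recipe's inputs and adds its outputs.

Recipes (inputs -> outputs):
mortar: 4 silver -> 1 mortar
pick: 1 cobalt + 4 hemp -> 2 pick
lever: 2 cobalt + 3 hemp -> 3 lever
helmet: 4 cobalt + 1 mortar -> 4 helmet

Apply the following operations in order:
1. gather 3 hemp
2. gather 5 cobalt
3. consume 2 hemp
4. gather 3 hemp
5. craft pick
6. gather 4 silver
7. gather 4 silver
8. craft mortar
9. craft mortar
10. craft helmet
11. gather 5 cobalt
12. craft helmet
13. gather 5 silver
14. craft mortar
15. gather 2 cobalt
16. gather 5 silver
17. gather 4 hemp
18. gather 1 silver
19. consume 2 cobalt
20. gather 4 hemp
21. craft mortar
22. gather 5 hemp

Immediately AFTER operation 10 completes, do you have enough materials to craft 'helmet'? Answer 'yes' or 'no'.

Answer: no

Derivation:
After 1 (gather 3 hemp): hemp=3
After 2 (gather 5 cobalt): cobalt=5 hemp=3
After 3 (consume 2 hemp): cobalt=5 hemp=1
After 4 (gather 3 hemp): cobalt=5 hemp=4
After 5 (craft pick): cobalt=4 pick=2
After 6 (gather 4 silver): cobalt=4 pick=2 silver=4
After 7 (gather 4 silver): cobalt=4 pick=2 silver=8
After 8 (craft mortar): cobalt=4 mortar=1 pick=2 silver=4
After 9 (craft mortar): cobalt=4 mortar=2 pick=2
After 10 (craft helmet): helmet=4 mortar=1 pick=2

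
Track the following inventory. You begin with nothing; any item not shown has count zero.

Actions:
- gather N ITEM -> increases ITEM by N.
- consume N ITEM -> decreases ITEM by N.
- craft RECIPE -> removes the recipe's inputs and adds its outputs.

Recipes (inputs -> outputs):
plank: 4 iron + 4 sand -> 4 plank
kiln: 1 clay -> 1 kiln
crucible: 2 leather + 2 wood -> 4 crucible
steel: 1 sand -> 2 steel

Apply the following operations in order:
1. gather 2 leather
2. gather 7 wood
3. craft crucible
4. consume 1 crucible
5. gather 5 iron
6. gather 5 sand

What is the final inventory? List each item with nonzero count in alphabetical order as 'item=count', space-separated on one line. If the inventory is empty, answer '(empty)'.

Answer: crucible=3 iron=5 sand=5 wood=5

Derivation:
After 1 (gather 2 leather): leather=2
After 2 (gather 7 wood): leather=2 wood=7
After 3 (craft crucible): crucible=4 wood=5
After 4 (consume 1 crucible): crucible=3 wood=5
After 5 (gather 5 iron): crucible=3 iron=5 wood=5
After 6 (gather 5 sand): crucible=3 iron=5 sand=5 wood=5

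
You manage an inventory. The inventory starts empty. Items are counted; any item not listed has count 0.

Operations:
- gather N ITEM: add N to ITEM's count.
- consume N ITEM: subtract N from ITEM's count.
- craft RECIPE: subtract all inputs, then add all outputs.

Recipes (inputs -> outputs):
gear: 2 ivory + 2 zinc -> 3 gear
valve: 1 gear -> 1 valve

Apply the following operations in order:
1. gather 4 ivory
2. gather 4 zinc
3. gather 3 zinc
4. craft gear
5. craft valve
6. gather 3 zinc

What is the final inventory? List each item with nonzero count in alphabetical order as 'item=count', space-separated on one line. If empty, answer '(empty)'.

After 1 (gather 4 ivory): ivory=4
After 2 (gather 4 zinc): ivory=4 zinc=4
After 3 (gather 3 zinc): ivory=4 zinc=7
After 4 (craft gear): gear=3 ivory=2 zinc=5
After 5 (craft valve): gear=2 ivory=2 valve=1 zinc=5
After 6 (gather 3 zinc): gear=2 ivory=2 valve=1 zinc=8

Answer: gear=2 ivory=2 valve=1 zinc=8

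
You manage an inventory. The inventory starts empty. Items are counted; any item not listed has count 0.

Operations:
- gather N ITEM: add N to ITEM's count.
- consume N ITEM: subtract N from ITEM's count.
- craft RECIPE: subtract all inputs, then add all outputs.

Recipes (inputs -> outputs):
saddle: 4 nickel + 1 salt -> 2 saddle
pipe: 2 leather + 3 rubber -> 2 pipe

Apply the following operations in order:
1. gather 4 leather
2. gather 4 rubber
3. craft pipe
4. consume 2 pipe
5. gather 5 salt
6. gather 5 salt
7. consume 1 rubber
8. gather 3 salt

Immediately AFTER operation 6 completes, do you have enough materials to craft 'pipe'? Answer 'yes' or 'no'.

After 1 (gather 4 leather): leather=4
After 2 (gather 4 rubber): leather=4 rubber=4
After 3 (craft pipe): leather=2 pipe=2 rubber=1
After 4 (consume 2 pipe): leather=2 rubber=1
After 5 (gather 5 salt): leather=2 rubber=1 salt=5
After 6 (gather 5 salt): leather=2 rubber=1 salt=10

Answer: no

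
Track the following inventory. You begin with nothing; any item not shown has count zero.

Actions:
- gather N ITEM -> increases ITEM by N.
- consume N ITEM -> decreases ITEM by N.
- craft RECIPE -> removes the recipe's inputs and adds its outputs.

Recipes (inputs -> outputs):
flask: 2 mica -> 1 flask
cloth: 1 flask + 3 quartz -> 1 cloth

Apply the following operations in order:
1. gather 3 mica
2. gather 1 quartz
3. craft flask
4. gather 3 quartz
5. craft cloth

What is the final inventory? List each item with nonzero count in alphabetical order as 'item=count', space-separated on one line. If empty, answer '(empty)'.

Answer: cloth=1 mica=1 quartz=1

Derivation:
After 1 (gather 3 mica): mica=3
After 2 (gather 1 quartz): mica=3 quartz=1
After 3 (craft flask): flask=1 mica=1 quartz=1
After 4 (gather 3 quartz): flask=1 mica=1 quartz=4
After 5 (craft cloth): cloth=1 mica=1 quartz=1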